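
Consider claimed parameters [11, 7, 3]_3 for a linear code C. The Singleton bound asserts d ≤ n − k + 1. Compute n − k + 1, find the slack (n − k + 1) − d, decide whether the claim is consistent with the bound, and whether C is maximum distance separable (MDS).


Singleton RHS = n − k + 1 = 5, slack = 2, bound satisfied, not MDS.

Singleton bound: d ≤ n − k + 1.
Here n = 11, k = 7, so n − k + 1 = 5.
Given d = 3, check d ≤ 5: YES.
Slack = (n − k + 1) − d = 2.
The code is NOT MDS (slack = 2 > 0).
Description: the claimed parameters are [11, 7, 3]_3; such a code would be non-MDS.


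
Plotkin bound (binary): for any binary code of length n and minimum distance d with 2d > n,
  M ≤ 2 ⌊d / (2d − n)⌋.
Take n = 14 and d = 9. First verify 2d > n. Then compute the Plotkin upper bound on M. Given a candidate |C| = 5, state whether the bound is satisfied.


Plotkin bound M ≤ 4; given |C| = 5 > bound (violated).

Check applicability: 2d = 18, n = 14.
2d − n = 4 > 0, so Plotkin applies.
Compute d/(2d−n) = 9/4 ≈ 2.2500.
⌊d/(2d−n)⌋ = 2.
Plotkin bound: M ≤ 2·2 = 4.
Given |C| = 5, check: VIOLATED.
This |C| is above the Plotkin bound, so no binary code with n = 14, d = 9 and 5 codewords exists.


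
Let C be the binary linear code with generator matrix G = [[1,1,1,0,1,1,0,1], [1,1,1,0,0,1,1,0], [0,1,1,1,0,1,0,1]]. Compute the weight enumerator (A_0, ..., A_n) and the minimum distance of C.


Weight distribution: A_0 = 1, A_3 = 2, A_4 = 1, A_5 = 2, A_6 = 2. Minimum distance d = 3.

Enumerate all 2^3 = 8 messages m ∈ F_2^3.
For each, compute codeword c = mG in F_2^8, then tally its weight.
  m = 000 → c = 00000000, weight = 0.
  m = 100 → c = 11101101, weight = 6.
  m = 010 → c = 11100110, weight = 5.
  m = 110 → c = 00001011, weight = 3.
  m = 001 → c = 01110101, weight = 5.
  m = 101 → c = 10011000, weight = 3.
  m = 011 → c = 10010011, weight = 4.
  m = 111 → c = 01111110, weight = 6.
Tally weights:
  weight 0: 1 codewords.
  weight 3: 2 codewords.
  weight 4: 1 codewords.
  weight 5: 2 codewords.
  weight 6: 2 codewords.
Minimum distance d = smallest w > 0 with A_w > 0 = 3.
Sanity: Σ A_w = 8 = 2^3 = 8 ✓.


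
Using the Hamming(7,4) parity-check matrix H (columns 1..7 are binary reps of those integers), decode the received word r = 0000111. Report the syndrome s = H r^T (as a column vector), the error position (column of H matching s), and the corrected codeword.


s = (1, 0, 0)^T, error position = 4, corrected codeword c = 0001111

Compute s = H r^T mod 2 one row at a time:
  s_1 = 0 + 1 + 1 + 1 = 3 ≡ 1 (mod 2).
  s_2 = 0 + 0 + 1 + 1 = 2 ≡ 0 (mod 2).
  s_3 = 0 + 0 + 1 + 1 = 2 ≡ 0 (mod 2).
s = (1, 0, 0)^T — this equals column 4 of H (binary 100), so error is at position 4.
Correct: flip bit 4 of r = 0000111 to get c = 0001111.


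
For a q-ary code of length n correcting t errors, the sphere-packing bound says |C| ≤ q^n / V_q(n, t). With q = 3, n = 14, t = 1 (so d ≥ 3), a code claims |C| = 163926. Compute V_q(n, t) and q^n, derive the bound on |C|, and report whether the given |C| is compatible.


V_q(n, t) = 29, q^n = 4782969, Hamming bound = 164929, |C| = 163926 ≤ bound (satisfied).

Step 1: Compute V_q(n, t) = Σ_{j=0}^1 C(n, j) (q−1)^j.
  j = 0: C(14,0)·(2)^0 = 1·1 = 1.
  j = 1: C(14,1)·(2)^1 = 14·2 = 28.
  V_q(n, t) = 1 + 28 = 29.
Step 2: q^n = 3^14 = 4782969.
Step 3: Hamming bound ⌊q^n / V_q(n,t)⌋ = ⌊4782969/29⌋ = 164929.
Step 4: Compare |C| = 163926 to 164929: satisfied.
The claimed |C| lies below the Hamming bound.


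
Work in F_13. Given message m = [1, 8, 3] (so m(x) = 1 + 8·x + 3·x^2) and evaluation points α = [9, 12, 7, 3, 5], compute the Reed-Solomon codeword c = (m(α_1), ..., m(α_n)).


c = [4, 9, 9, 0, 12]

Message polynomial: m(x) = 1 + 8·x + 3·x^2 (mod 13).
For each evaluation point α_i, compute m(α_i) mod 13:
  α_1 = 9: Horner steps 3 → 9 → 4, so m(9) = 4.
  α_2 = 12: Horner steps 3 → 5 → 9, so m(12) = 9.
  α_3 = 7: Horner steps 3 → 3 → 9, so m(7) = 9.
  α_4 = 3: Horner steps 3 → 4 → 0, so m(3) = 0.
  α_5 = 5: Horner steps 3 → 10 → 12, so m(5) = 12.
Codeword c = [4, 9, 9, 0, 12] ∈ F_13^5.


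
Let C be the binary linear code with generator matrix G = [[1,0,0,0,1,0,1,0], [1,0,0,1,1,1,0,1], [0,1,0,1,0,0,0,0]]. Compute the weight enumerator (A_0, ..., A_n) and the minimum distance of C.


Weight distribution: A_0 = 1, A_2 = 1, A_3 = 1, A_4 = 2, A_5 = 3. Minimum distance d = 2.

Enumerate all 2^3 = 8 messages m ∈ F_2^3.
For each, compute codeword c = mG in F_2^8, then tally its weight.
  m = 000 → c = 00000000, weight = 0.
  m = 100 → c = 10001010, weight = 3.
  m = 010 → c = 10011101, weight = 5.
  m = 110 → c = 00010111, weight = 4.
  m = 001 → c = 01010000, weight = 2.
  m = 101 → c = 11011010, weight = 5.
  m = 011 → c = 11001101, weight = 5.
  m = 111 → c = 01000111, weight = 4.
Tally weights:
  weight 0: 1 codewords.
  weight 2: 1 codewords.
  weight 3: 1 codewords.
  weight 4: 2 codewords.
  weight 5: 3 codewords.
Minimum distance d = smallest w > 0 with A_w > 0 = 2.
Sanity: Σ A_w = 8 = 2^3 = 8 ✓.


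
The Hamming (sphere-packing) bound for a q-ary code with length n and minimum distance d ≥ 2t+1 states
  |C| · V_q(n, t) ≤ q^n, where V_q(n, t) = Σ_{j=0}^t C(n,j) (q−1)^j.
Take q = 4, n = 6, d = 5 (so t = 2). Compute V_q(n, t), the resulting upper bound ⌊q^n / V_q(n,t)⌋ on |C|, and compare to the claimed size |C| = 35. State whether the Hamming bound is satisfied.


V_q(n, t) = 154, q^n = 4096, Hamming bound = 26, |C| = 35 > bound (violated).

Step 1: Compute V_q(n, t) = Σ_{j=0}^2 C(n, j) (q−1)^j.
  j = 0: C(6,0)·(3)^0 = 1·1 = 1.
  j = 1: C(6,1)·(3)^1 = 6·3 = 18.
  j = 2: C(6,2)·(3)^2 = 15·9 = 135.
  V_q(n, t) = 1 + 18 + 135 = 154.
Step 2: q^n = 4^6 = 4096.
Step 3: Hamming bound ⌊q^n / V_q(n,t)⌋ = ⌊4096/154⌋ = 26.
Step 4: Compare |C| = 35 to 26: violated.
The claimed |C| lies above the Hamming bound, so no 4-ary code of length 6 with d ≥ 5 can have 35 codewords.


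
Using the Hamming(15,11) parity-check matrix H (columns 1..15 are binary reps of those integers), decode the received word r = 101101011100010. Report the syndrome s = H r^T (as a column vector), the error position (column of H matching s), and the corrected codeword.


s = (0, 1, 0, 1)^T, error position = 5, corrected codeword c = 101111011100010

Compute s = H r^T mod 2 one row at a time:
  s_1 = 1 + 1 + 1 + 0 + 0 + 0 + 1 + 0 = 4 ≡ 0 (mod 2).
  s_2 = 1 + 0 + 1 + 0 + 0 + 0 + 1 + 0 = 3 ≡ 1 (mod 2).
  s_3 = 0 + 1 + 1 + 0 + 1 + 0 + 1 + 0 = 4 ≡ 0 (mod 2).
  s_4 = 1 + 1 + 0 + 0 + 1 + 0 + 0 + 0 = 3 ≡ 1 (mod 2).
s = (0, 1, 0, 1)^T — this equals column 5 of H (binary 0101), so error is at position 5.
Correct: flip bit 5 of r = 101101011100010 to get c = 101111011100010.


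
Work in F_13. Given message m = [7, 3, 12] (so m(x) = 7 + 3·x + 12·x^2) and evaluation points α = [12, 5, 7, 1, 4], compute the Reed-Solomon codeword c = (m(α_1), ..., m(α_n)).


c = [3, 10, 5, 9, 3]

Message polynomial: m(x) = 7 + 3·x + 12·x^2 (mod 13).
For each evaluation point α_i, compute m(α_i) mod 13:
  α_1 = 12: Horner steps 12 → 4 → 3, so m(12) = 3.
  α_2 = 5: Horner steps 12 → 11 → 10, so m(5) = 10.
  α_3 = 7: Horner steps 12 → 9 → 5, so m(7) = 5.
  α_4 = 1: Horner steps 12 → 2 → 9, so m(1) = 9.
  α_5 = 4: Horner steps 12 → 12 → 3, so m(4) = 3.
Codeword c = [3, 10, 5, 9, 3] ∈ F_13^5.


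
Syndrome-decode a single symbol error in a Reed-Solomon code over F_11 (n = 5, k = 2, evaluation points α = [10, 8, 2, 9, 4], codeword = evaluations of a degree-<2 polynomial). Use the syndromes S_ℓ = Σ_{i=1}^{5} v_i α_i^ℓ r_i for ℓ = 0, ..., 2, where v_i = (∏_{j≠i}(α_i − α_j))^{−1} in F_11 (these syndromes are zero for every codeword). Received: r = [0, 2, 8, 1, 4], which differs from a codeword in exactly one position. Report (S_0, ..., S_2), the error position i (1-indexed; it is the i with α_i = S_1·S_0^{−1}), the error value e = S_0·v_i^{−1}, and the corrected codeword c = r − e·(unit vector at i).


S = (10, 7, 6), error at position 5, error magnitude e = 9, c = [0, 2, 8, 1, 6].

Step 1: column multipliers v_i = (∏_{j≠i}(α_i − α_j))^{−1} mod 11.
  i = 1 (α = 10): (10−8)(10−2)(10−9)(10−4) = 2·8·1·6 = 96 ≡ 8, so v_1 = 8^{−1} = 7 (mod 11).
  i = 2 (α = 8): (8−10)(8−2)(8−9)(8−4) = (−2)·6·(−1)·4 = 48 ≡ 4, so v_2 = 4^{−1} = 3 (mod 11).
  i = 3 (α = 2): (2−10)(2−8)(2−9)(2−4) = (−8)·(−6)·(−7)·(−2) = 672 ≡ 1, so v_3 = 1^{−1} = 1 (mod 11).
  i = 4 (α = 9): (9−10)(9−8)(9−2)(9−4) = (−1)·1·7·5 = −35 ≡ 9, so v_4 = 9^{−1} = 5 (mod 11).
  i = 5 (α = 4): (4−10)(4−8)(4−2)(4−9) = (−6)·(−4)·2·(−5) = −240 ≡ 2, so v_5 = 2^{−1} = 6 (mod 11).
  v = [7, 3, 1, 5, 6].
Step 2: syndromes of r = [0, 2, 8, 1, 4] (all sums mod 11).
  S_0 = Σ v_i r_i = 7·0 + 3·2 + 1·8 + 5·1 + 6·4 = 43 ≡ 10.
  S_1 = Σ v_i α_i r_i = 7·10·0 + 3·8·2 + 1·2·8 + 5·9·1 + 6·4·4 = 205 ≡ 7.
  α_i^2 mod 11 = [1, 9, 4, 4, 5].
  S_2 = Σ v_i α_i^2 r_i = 7·1·0 + 3·9·2 + 1·4·8 + 5·4·1 + 6·5·4 = 226 ≡ 6.
  S = (10, 7, 6) ≠ 0, so r is not a codeword (an error is present).
Step 3: locate the error. For a single error e at position i, S_ℓ = v_i·e·α_i^ℓ, so α_err = S_1/S_0.
  S_0^{−1} = 10^{−1} = 10 (mod 11), so α_err = 7·10 = 70 ≡ 4 = α_5. Error position i = 5.
  Consistency check: S_2/S_1 = 6·8 = 48 ≡ 4 = α_err ✓ (single-error assumption holds).
Step 4: error magnitude e = S_0/v_5 = S_0·∏_{j≠5}(α_5 − α_j) = 10·2 = 20 ≡ 9 (mod 11).
Step 5: correct position 5: c_5 = r_5 − e = 4 − 9 ≡ 6 (mod 11). Hence c = [0, 2, 8, 1, 6].
  Check: interpolating c through the α_i gives m(x) = 10 + 10·x (degree < 2) with m(α_i) = c_i for every i, so c is indeed a codeword.


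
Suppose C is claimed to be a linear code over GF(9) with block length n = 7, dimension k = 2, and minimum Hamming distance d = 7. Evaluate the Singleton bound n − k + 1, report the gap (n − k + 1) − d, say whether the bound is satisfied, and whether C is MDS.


Singleton RHS = n − k + 1 = 6, slack = -1, bound violated (no such code; not MDS).

Singleton bound: d ≤ n − k + 1.
Here n = 7, k = 2, so n − k + 1 = 6.
Given d = 7, check d ≤ 6: NO.
Slack = (n − k + 1) − d = -1.
The slack is negative: d = 7 exceeds n − k + 1 = 6 by 1, so the Singleton bound is violated and no linear [7, 2, 7]_9 code can exist. In particular it is not MDS (MDS requires d = n − k + 1 exactly).
Description: the claimed parameters are [7, 2, 7]_9; such a code would be impossible (violates the Singleton bound).


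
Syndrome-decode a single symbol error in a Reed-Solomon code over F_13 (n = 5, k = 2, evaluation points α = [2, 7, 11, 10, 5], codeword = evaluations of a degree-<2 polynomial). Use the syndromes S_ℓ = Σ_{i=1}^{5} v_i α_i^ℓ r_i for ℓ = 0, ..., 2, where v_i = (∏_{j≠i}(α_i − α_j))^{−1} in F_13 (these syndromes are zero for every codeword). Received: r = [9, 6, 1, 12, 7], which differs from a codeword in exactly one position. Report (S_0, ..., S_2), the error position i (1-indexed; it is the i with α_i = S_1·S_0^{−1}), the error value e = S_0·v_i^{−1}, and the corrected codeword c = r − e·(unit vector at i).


S = (9, 6, 4), error at position 5, error magnitude e = 5, c = [9, 6, 1, 12, 2].

Step 1: column multipliers v_i = (∏_{j≠i}(α_i − α_j))^{−1} mod 13.
  i = 1 (α = 2): (2−7)(2−11)(2−10)(2−5) = (−5)·(−9)·(−8)·(−3) = 1080 ≡ 1, so v_1 = 1^{−1} = 1 (mod 13).
  i = 2 (α = 7): (7−2)(7−11)(7−10)(7−5) = 5·(−4)·(−3)·2 = 120 ≡ 3, so v_2 = 3^{−1} = 9 (mod 13).
  i = 3 (α = 11): (11−2)(11−7)(11−10)(11−5) = 9·4·1·6 = 216 ≡ 8, so v_3 = 8^{−1} = 5 (mod 13).
  i = 4 (α = 10): (10−2)(10−7)(10−11)(10−5) = 8·3·(−1)·5 = −120 ≡ 10, so v_4 = 10^{−1} = 4 (mod 13).
  i = 5 (α = 5): (5−2)(5−7)(5−11)(5−10) = 3·(−2)·(−6)·(−5) = −180 ≡ 2, so v_5 = 2^{−1} = 7 (mod 13).
  v = [1, 9, 5, 4, 7].
Step 2: syndromes of r = [9, 6, 1, 12, 7] (all sums mod 13).
  S_0 = Σ v_i r_i = 1·9 + 9·6 + 5·1 + 4·12 + 7·7 = 165 ≡ 9.
  S_1 = Σ v_i α_i r_i = 1·2·9 + 9·7·6 + 5·11·1 + 4·10·12 + 7·5·7 = 1176 ≡ 6.
  α_i^2 mod 13 = [4, 10, 4, 9, 12].
  S_2 = Σ v_i α_i^2 r_i = 1·4·9 + 9·10·6 + 5·4·1 + 4·9·12 + 7·12·7 = 1616 ≡ 4.
  S = (9, 6, 4) ≠ 0, so r is not a codeword (an error is present).
Step 3: locate the error. For a single error e at position i, S_ℓ = v_i·e·α_i^ℓ, so α_err = S_1/S_0.
  S_0^{−1} = 9^{−1} = 3 (mod 13), so α_err = 6·3 = 18 ≡ 5 = α_5. Error position i = 5.
  Consistency check: S_2/S_1 = 4·11 = 44 ≡ 5 = α_err ✓ (single-error assumption holds).
Step 4: error magnitude e = S_0/v_5 = S_0·∏_{j≠5}(α_5 − α_j) = 9·2 = 18 ≡ 5 (mod 13).
Step 5: correct position 5: c_5 = r_5 − e = 7 − 5 ≡ 2 (mod 13). Hence c = [9, 6, 1, 12, 2].
  Check: interpolating c through the α_i gives m(x) = 5 + 2·x (degree < 2) with m(α_i) = c_i for every i, so c is indeed a codeword.


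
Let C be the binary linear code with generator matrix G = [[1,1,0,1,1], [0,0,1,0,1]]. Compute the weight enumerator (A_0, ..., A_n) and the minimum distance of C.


Weight distribution: A_0 = 1, A_2 = 1, A_4 = 2. Minimum distance d = 2.

Enumerate all 2^2 = 4 messages m ∈ F_2^2.
For each, compute codeword c = mG in F_2^5, then tally its weight.
  m = 00 → c = 00000, weight = 0.
  m = 10 → c = 11011, weight = 4.
  m = 01 → c = 00101, weight = 2.
  m = 11 → c = 11110, weight = 4.
Tally weights:
  weight 0: 1 codewords.
  weight 2: 1 codewords.
  weight 4: 2 codewords.
Minimum distance d = smallest w > 0 with A_w > 0 = 2.
Sanity: Σ A_w = 4 = 2^2 = 4 ✓.


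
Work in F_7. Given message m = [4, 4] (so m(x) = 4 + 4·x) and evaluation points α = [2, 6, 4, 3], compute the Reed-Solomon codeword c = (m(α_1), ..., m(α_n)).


c = [5, 0, 6, 2]

Message polynomial: m(x) = 4 + 4·x (mod 7).
For each evaluation point α_i, compute m(α_i) mod 7:
  α_1 = 2: Horner steps 4 → 5, so m(2) = 5.
  α_2 = 6: Horner steps 4 → 0, so m(6) = 0.
  α_3 = 4: Horner steps 4 → 6, so m(4) = 6.
  α_4 = 3: Horner steps 4 → 2, so m(3) = 2.
Codeword c = [5, 0, 6, 2] ∈ F_7^4.


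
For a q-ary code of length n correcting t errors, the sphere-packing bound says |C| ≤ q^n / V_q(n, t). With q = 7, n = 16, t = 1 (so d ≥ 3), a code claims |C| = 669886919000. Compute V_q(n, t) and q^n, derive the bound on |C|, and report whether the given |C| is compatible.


V_q(n, t) = 97, q^n = 33232930569601, Hamming bound = 342607531645, |C| = 669886919000 > bound (violated).

Step 1: Compute V_q(n, t) = Σ_{j=0}^1 C(n, j) (q−1)^j.
  j = 0: C(16,0)·(6)^0 = 1·1 = 1.
  j = 1: C(16,1)·(6)^1 = 16·6 = 96.
  V_q(n, t) = 1 + 96 = 97.
Step 2: q^n = 7^16 = 33232930569601.
Step 3: Hamming bound ⌊q^n / V_q(n,t)⌋ = ⌊33232930569601/97⌋ = 342607531645.
Step 4: Compare |C| = 669886919000 to 342607531645: violated.
The claimed |C| lies above the Hamming bound, so no 7-ary code of length 16 with d ≥ 3 can have 669886919000 codewords.


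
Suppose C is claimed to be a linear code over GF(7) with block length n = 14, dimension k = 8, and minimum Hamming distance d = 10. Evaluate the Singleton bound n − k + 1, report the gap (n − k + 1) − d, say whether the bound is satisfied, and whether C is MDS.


Singleton RHS = n − k + 1 = 7, slack = -3, bound violated (no such code; not MDS).

Singleton bound: d ≤ n − k + 1.
Here n = 14, k = 8, so n − k + 1 = 7.
Given d = 10, check d ≤ 7: NO.
Slack = (n − k + 1) − d = -3.
The slack is negative: d = 10 exceeds n − k + 1 = 7 by 3, so the Singleton bound is violated and no linear [14, 8, 10]_7 code can exist. In particular it is not MDS (MDS requires d = n − k + 1 exactly).
Description: the claimed parameters are [14, 8, 10]_7; such a code would be impossible (violates the Singleton bound).


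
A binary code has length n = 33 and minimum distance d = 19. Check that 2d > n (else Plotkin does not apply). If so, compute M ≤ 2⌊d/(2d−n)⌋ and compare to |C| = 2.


Plotkin bound M ≤ 6; given |C| = 2 ≤ bound (satisfied).

Check applicability: 2d = 38, n = 33.
2d − n = 5 > 0, so Plotkin applies.
Compute d/(2d−n) = 19/5 ≈ 3.8000.
⌊d/(2d−n)⌋ = 3.
Plotkin bound: M ≤ 2·3 = 6.
Given |C| = 2, check: satisfied.
This |C| is below the Plotkin bound.


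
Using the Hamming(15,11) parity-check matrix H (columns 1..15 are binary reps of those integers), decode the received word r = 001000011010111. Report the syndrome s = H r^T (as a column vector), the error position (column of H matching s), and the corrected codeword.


s = (0, 1, 0, 1)^T, error position = 5, corrected codeword c = 001010011010111

Compute s = H r^T mod 2 one row at a time:
  s_1 = 1 + 1 + 0 + 1 + 0 + 1 + 1 + 1 = 6 ≡ 0 (mod 2).
  s_2 = 0 + 0 + 0 + 0 + 0 + 1 + 1 + 1 = 3 ≡ 1 (mod 2).
  s_3 = 0 + 1 + 0 + 0 + 0 + 1 + 1 + 1 = 4 ≡ 0 (mod 2).
  s_4 = 0 + 1 + 0 + 0 + 1 + 1 + 1 + 1 = 5 ≡ 1 (mod 2).
s = (0, 1, 0, 1)^T — this equals column 5 of H (binary 0101), so error is at position 5.
Correct: flip bit 5 of r = 001000011010111 to get c = 001010011010111.


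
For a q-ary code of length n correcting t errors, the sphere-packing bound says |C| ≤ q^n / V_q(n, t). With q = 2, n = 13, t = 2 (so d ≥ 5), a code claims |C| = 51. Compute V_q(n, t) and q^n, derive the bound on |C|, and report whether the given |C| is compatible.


V_q(n, t) = 92, q^n = 8192, Hamming bound = 89, |C| = 51 ≤ bound (satisfied).

Step 1: Compute V_q(n, t) = Σ_{j=0}^2 C(n, j) (q−1)^j.
  j = 0: C(13,0)·(1)^0 = 1·1 = 1.
  j = 1: C(13,1)·(1)^1 = 13·1 = 13.
  j = 2: C(13,2)·(1)^2 = 78·1 = 78.
  V_q(n, t) = 1 + 13 + 78 = 92.
Step 2: q^n = 2^13 = 8192.
Step 3: Hamming bound ⌊q^n / V_q(n,t)⌋ = ⌊8192/92⌋ = 89.
Step 4: Compare |C| = 51 to 89: satisfied.
The claimed |C| lies below the Hamming bound.


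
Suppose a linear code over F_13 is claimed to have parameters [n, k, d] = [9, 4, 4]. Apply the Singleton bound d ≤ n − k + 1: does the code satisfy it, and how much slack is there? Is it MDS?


Singleton RHS = n − k + 1 = 6, slack = 2, bound satisfied, not MDS.

Singleton bound: d ≤ n − k + 1.
Here n = 9, k = 4, so n − k + 1 = 6.
Given d = 4, check d ≤ 6: YES.
Slack = (n − k + 1) − d = 2.
The code is NOT MDS (slack = 2 > 0).
Description: the claimed parameters are [9, 4, 4]_13; such a code would be non-MDS.


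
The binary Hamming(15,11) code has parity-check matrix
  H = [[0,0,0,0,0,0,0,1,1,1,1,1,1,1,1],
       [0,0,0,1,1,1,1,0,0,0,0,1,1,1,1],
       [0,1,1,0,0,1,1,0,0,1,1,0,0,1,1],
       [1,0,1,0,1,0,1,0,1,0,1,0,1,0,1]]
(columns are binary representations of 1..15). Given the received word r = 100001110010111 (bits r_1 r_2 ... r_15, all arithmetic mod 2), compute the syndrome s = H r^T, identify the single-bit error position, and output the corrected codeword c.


s = (1, 1, 1, 1)^T, error position = 15, corrected codeword c = 100001110010110

Compute s = H r^T mod 2 one row at a time:
  s_1 = 1 + 0 + 0 + 1 + 0 + 1 + 1 + 1 = 5 ≡ 1 (mod 2).
  s_2 = 0 + 0 + 1 + 1 + 0 + 1 + 1 + 1 = 5 ≡ 1 (mod 2).
  s_3 = 0 + 0 + 1 + 1 + 0 + 1 + 1 + 1 = 5 ≡ 1 (mod 2).
  s_4 = 1 + 0 + 0 + 1 + 0 + 1 + 1 + 1 = 5 ≡ 1 (mod 2).
s = (1, 1, 1, 1)^T — this equals column 15 of H (binary 1111), so error is at position 15.
Correct: flip bit 15 of r = 100001110010111 to get c = 100001110010110.


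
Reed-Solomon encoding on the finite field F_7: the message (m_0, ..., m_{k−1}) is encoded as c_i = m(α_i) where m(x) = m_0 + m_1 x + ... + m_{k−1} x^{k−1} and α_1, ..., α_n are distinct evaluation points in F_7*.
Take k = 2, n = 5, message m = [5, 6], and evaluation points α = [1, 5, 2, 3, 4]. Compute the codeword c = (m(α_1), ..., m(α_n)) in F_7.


c = [4, 0, 3, 2, 1]

Message polynomial: m(x) = 5 + 6·x (mod 7).
For each evaluation point α_i, compute m(α_i) mod 7:
  α_1 = 1: Horner steps 6 → 4, so m(1) = 4.
  α_2 = 5: Horner steps 6 → 0, so m(5) = 0.
  α_3 = 2: Horner steps 6 → 3, so m(2) = 3.
  α_4 = 3: Horner steps 6 → 2, so m(3) = 2.
  α_5 = 4: Horner steps 6 → 1, so m(4) = 1.
Codeword c = [4, 0, 3, 2, 1] ∈ F_7^5.


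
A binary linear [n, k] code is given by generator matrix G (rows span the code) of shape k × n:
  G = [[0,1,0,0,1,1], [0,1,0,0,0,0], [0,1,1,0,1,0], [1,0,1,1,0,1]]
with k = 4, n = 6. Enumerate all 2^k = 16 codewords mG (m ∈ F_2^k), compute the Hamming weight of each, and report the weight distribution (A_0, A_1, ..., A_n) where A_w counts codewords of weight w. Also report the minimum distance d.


Weight distribution: A_0 = 1, A_1 = 1, A_2 = 4, A_3 = 4, A_4 = 3, A_5 = 3. Minimum distance d = 1.

Enumerate all 2^4 = 16 messages m ∈ F_2^4.
For each, compute codeword c = mG in F_2^6, then tally its weight.
  m = 0000 → c = 000000, weight = 0.
  m = 1000 → c = 010011, weight = 3.
  m = 0100 → c = 010000, weight = 1.
  m = 1100 → c = 000011, weight = 2.
  m = 0010 → c = 011010, weight = 3.
  m = 1010 → c = 001001, weight = 2.
  m = 0110 → c = 001010, weight = 2.
  m = 1110 → c = 011001, weight = 3.
  m = 0001 → c = 101101, weight = 4.
  m = 1001 → c = 111110, weight = 5.
  m = 0101 → c = 111101, weight = 5.
  m = 1101 → c = 101110, weight = 4.
  m = 0011 → c = 110111, weight = 5.
  m = 1011 → c = 100100, weight = 2.
  m = 0111 → c = 100111, weight = 4.
  m = 1111 → c = 110100, weight = 3.
Tally weights:
  weight 0: 1 codewords.
  weight 1: 1 codewords.
  weight 2: 4 codewords.
  weight 3: 4 codewords.
  weight 4: 3 codewords.
  weight 5: 3 codewords.
Minimum distance d = smallest w > 0 with A_w > 0 = 1.
Sanity: Σ A_w = 16 = 2^4 = 16 ✓.


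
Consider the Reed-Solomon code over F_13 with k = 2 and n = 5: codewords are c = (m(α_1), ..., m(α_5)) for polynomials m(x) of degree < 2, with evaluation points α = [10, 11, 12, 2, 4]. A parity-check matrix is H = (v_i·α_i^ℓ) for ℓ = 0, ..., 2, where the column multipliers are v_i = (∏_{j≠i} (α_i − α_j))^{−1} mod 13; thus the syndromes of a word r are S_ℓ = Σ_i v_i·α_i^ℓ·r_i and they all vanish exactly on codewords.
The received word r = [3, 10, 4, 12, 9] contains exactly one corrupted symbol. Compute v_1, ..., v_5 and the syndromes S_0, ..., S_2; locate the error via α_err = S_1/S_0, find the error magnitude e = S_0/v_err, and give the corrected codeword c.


S = (12, 9, 10), error at position 5, error magnitude e = 9, c = [3, 10, 4, 12, 0].

Step 1: column multipliers v_i = (∏_{j≠i}(α_i − α_j))^{−1} mod 13.
  i = 1 (α = 10): (10−11)(10−12)(10−2)(10−4) = (−1)·(−2)·8·6 = 96 ≡ 5, so v_1 = 5^{−1} = 8 (mod 13).
  i = 2 (α = 11): (11−10)(11−12)(11−2)(11−4) = 1·(−1)·9·7 = −63 ≡ 2, so v_2 = 2^{−1} = 7 (mod 13).
  i = 3 (α = 12): (12−10)(12−11)(12−2)(12−4) = 2·1·10·8 = 160 ≡ 4, so v_3 = 4^{−1} = 10 (mod 13).
  i = 4 (α = 2): (2−10)(2−11)(2−12)(2−4) = (−8)·(−9)·(−10)·(−2) = 1440 ≡ 10, so v_4 = 10^{−1} = 4 (mod 13).
  i = 5 (α = 4): (4−10)(4−11)(4−12)(4−2) = (−6)·(−7)·(−8)·2 = −672 ≡ 4, so v_5 = 4^{−1} = 10 (mod 13).
  v = [8, 7, 10, 4, 10].
Step 2: syndromes of r = [3, 10, 4, 12, 9] (all sums mod 13).
  S_0 = Σ v_i r_i = 8·3 + 7·10 + 10·4 + 4·12 + 10·9 = 272 ≡ 12.
  S_1 = Σ v_i α_i r_i = 8·10·3 + 7·11·10 + 10·12·4 + 4·2·12 + 10·4·9 = 1946 ≡ 9.
  α_i^2 mod 13 = [9, 4, 1, 4, 3].
  S_2 = Σ v_i α_i^2 r_i = 8·9·3 + 7·4·10 + 10·1·4 + 4·4·12 + 10·3·9 = 998 ≡ 10.
  S = (12, 9, 10) ≠ 0, so r is not a codeword (an error is present).
Step 3: locate the error. For a single error e at position i, S_ℓ = v_i·e·α_i^ℓ, so α_err = S_1/S_0.
  S_0^{−1} = 12^{−1} = 12 (mod 13), so α_err = 9·12 = 108 ≡ 4 = α_5. Error position i = 5.
  Consistency check: S_2/S_1 = 10·3 = 30 ≡ 4 = α_err ✓ (single-error assumption holds).
Step 4: error magnitude e = S_0/v_5 = S_0·∏_{j≠5}(α_5 − α_j) = 12·4 = 48 ≡ 9 (mod 13).
Step 5: correct position 5: c_5 = r_5 − e = 9 − 9 ≡ 0 (mod 13). Hence c = [3, 10, 4, 12, 0].
  Check: interpolating c through the α_i gives m(x) = 11 + 7·x (degree < 2) with m(α_i) = c_i for every i, so c is indeed a codeword.


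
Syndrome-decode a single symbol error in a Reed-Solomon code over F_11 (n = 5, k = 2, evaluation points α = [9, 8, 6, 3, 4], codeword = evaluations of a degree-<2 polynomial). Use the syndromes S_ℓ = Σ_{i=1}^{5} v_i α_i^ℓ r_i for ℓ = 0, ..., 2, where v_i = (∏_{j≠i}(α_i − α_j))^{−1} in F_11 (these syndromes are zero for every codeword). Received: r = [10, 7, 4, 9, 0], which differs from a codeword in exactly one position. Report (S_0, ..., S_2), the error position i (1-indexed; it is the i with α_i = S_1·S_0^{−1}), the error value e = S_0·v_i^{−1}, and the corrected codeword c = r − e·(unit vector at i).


S = (8, 9, 6), error at position 2, error magnitude e = 10, c = [10, 8, 4, 9, 0].

Step 1: column multipliers v_i = (∏_{j≠i}(α_i − α_j))^{−1} mod 11.
  i = 1 (α = 9): (9−8)(9−6)(9−3)(9−4) = 1·3·6·5 = 90 ≡ 2, so v_1 = 2^{−1} = 6 (mod 11).
  i = 2 (α = 8): (8−9)(8−6)(8−3)(8−4) = (−1)·2·5·4 = −40 ≡ 4, so v_2 = 4^{−1} = 3 (mod 11).
  i = 3 (α = 6): (6−9)(6−8)(6−3)(6−4) = (−3)·(−2)·3·2 = 36 ≡ 3, so v_3 = 3^{−1} = 4 (mod 11).
  i = 4 (α = 3): (3−9)(3−8)(3−6)(3−4) = (−6)·(−5)·(−3)·(−1) = 90 ≡ 2, so v_4 = 2^{−1} = 6 (mod 11).
  i = 5 (α = 4): (4−9)(4−8)(4−6)(4−3) = (−5)·(−4)·(−2)·1 = −40 ≡ 4, so v_5 = 4^{−1} = 3 (mod 11).
  v = [6, 3, 4, 6, 3].
Step 2: syndromes of r = [10, 7, 4, 9, 0] (all sums mod 11).
  S_0 = Σ v_i r_i = 6·10 + 3·7 + 4·4 + 6·9 + 3·0 = 151 ≡ 8.
  S_1 = Σ v_i α_i r_i = 6·9·10 + 3·8·7 + 4·6·4 + 6·3·9 + 3·4·0 = 966 ≡ 9.
  α_i^2 mod 11 = [4, 9, 3, 9, 5].
  S_2 = Σ v_i α_i^2 r_i = 6·4·10 + 3·9·7 + 4·3·4 + 6·9·9 + 3·5·0 = 963 ≡ 6.
  S = (8, 9, 6) ≠ 0, so r is not a codeword (an error is present).
Step 3: locate the error. For a single error e at position i, S_ℓ = v_i·e·α_i^ℓ, so α_err = S_1/S_0.
  S_0^{−1} = 8^{−1} = 7 (mod 11), so α_err = 9·7 = 63 ≡ 8 = α_2. Error position i = 2.
  Consistency check: S_2/S_1 = 6·5 = 30 ≡ 8 = α_err ✓ (single-error assumption holds).
Step 4: error magnitude e = S_0/v_2 = S_0·∏_{j≠2}(α_2 − α_j) = 8·4 = 32 ≡ 10 (mod 11).
Step 5: correct position 2: c_2 = r_2 − e = 7 − 10 ≡ 8 (mod 11). Hence c = [10, 8, 4, 9, 0].
  Check: interpolating c through the α_i gives m(x) = 3 + 2·x (degree < 2) with m(α_i) = c_i for every i, so c is indeed a codeword.


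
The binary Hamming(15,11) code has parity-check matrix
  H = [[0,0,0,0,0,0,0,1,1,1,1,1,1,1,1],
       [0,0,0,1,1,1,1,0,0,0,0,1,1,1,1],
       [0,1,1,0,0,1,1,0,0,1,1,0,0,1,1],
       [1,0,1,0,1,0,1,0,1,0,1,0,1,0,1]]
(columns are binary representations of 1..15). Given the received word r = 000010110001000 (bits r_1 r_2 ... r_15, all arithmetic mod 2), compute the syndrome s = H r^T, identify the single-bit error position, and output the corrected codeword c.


s = (0, 1, 1, 0)^T, error position = 6, corrected codeword c = 000011110001000

Compute s = H r^T mod 2 one row at a time:
  s_1 = 1 + 0 + 0 + 0 + 1 + 0 + 0 + 0 = 2 ≡ 0 (mod 2).
  s_2 = 0 + 1 + 0 + 1 + 1 + 0 + 0 + 0 = 3 ≡ 1 (mod 2).
  s_3 = 0 + 0 + 0 + 1 + 0 + 0 + 0 + 0 = 1 ≡ 1 (mod 2).
  s_4 = 0 + 0 + 1 + 1 + 0 + 0 + 0 + 0 = 2 ≡ 0 (mod 2).
s = (0, 1, 1, 0)^T — this equals column 6 of H (binary 0110), so error is at position 6.
Correct: flip bit 6 of r = 000010110001000 to get c = 000011110001000.


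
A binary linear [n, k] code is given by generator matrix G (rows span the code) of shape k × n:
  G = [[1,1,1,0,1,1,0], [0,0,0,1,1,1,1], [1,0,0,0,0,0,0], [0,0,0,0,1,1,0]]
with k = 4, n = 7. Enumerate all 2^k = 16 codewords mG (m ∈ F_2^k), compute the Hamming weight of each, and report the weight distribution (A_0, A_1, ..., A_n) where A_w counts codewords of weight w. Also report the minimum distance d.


Weight distribution: A_0 = 1, A_1 = 1, A_2 = 3, A_3 = 3, A_4 = 3, A_5 = 3, A_6 = 1, A_7 = 1. Minimum distance d = 1.

Enumerate all 2^4 = 16 messages m ∈ F_2^4.
For each, compute codeword c = mG in F_2^7, then tally its weight.
  m = 0000 → c = 0000000, weight = 0.
  m = 1000 → c = 1110110, weight = 5.
  m = 0100 → c = 0001111, weight = 4.
  m = 1100 → c = 1111001, weight = 5.
  m = 0010 → c = 1000000, weight = 1.
  m = 1010 → c = 0110110, weight = 4.
  m = 0110 → c = 1001111, weight = 5.
  m = 1110 → c = 0111001, weight = 4.
  m = 0001 → c = 0000110, weight = 2.
  m = 1001 → c = 1110000, weight = 3.
  m = 0101 → c = 0001001, weight = 2.
  m = 1101 → c = 1111111, weight = 7.
  m = 0011 → c = 1000110, weight = 3.
  m = 1011 → c = 0110000, weight = 2.
  m = 0111 → c = 1001001, weight = 3.
  m = 1111 → c = 0111111, weight = 6.
Tally weights:
  weight 0: 1 codewords.
  weight 1: 1 codewords.
  weight 2: 3 codewords.
  weight 3: 3 codewords.
  weight 4: 3 codewords.
  weight 5: 3 codewords.
  weight 6: 1 codewords.
  weight 7: 1 codewords.
Minimum distance d = smallest w > 0 with A_w > 0 = 1.
Sanity: Σ A_w = 16 = 2^4 = 16 ✓.


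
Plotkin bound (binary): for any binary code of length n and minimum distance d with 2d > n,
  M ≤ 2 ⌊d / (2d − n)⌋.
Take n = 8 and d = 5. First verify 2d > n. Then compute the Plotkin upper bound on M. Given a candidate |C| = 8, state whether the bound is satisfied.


Plotkin bound M ≤ 4; given |C| = 8 > bound (violated).

Check applicability: 2d = 10, n = 8.
2d − n = 2 > 0, so Plotkin applies.
Compute d/(2d−n) = 5/2 ≈ 2.5000.
⌊d/(2d−n)⌋ = 2.
Plotkin bound: M ≤ 2·2 = 4.
Given |C| = 8, check: VIOLATED.
This |C| is above the Plotkin bound, so no binary code with n = 8, d = 5 and 8 codewords exists.


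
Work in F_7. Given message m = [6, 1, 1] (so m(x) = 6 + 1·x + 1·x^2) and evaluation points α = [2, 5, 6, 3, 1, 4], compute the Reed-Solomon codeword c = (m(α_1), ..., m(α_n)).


c = [5, 1, 6, 4, 1, 5]

Message polynomial: m(x) = 6 + 1·x + 1·x^2 (mod 7).
For each evaluation point α_i, compute m(α_i) mod 7:
  α_1 = 2: Horner steps 1 → 3 → 5, so m(2) = 5.
  α_2 = 5: Horner steps 1 → 6 → 1, so m(5) = 1.
  α_3 = 6: Horner steps 1 → 0 → 6, so m(6) = 6.
  α_4 = 3: Horner steps 1 → 4 → 4, so m(3) = 4.
  α_5 = 1: Horner steps 1 → 2 → 1, so m(1) = 1.
  α_6 = 4: Horner steps 1 → 5 → 5, so m(4) = 5.
Codeword c = [5, 1, 6, 4, 1, 5] ∈ F_7^6.


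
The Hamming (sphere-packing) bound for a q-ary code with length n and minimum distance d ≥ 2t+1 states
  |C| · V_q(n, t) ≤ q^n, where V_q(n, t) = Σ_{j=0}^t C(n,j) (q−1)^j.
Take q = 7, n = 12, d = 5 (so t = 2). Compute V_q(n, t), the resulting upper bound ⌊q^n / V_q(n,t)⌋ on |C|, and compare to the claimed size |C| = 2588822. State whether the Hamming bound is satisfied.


V_q(n, t) = 2449, q^n = 13841287201, Hamming bound = 5651811, |C| = 2588822 ≤ bound (satisfied).

Step 1: Compute V_q(n, t) = Σ_{j=0}^2 C(n, j) (q−1)^j.
  j = 0: C(12,0)·(6)^0 = 1·1 = 1.
  j = 1: C(12,1)·(6)^1 = 12·6 = 72.
  j = 2: C(12,2)·(6)^2 = 66·36 = 2376.
  V_q(n, t) = 1 + 72 + 2376 = 2449.
Step 2: q^n = 7^12 = 13841287201.
Step 3: Hamming bound ⌊q^n / V_q(n,t)⌋ = ⌊13841287201/2449⌋ = 5651811.
Step 4: Compare |C| = 2588822 to 5651811: satisfied.
The claimed |C| lies below the Hamming bound.


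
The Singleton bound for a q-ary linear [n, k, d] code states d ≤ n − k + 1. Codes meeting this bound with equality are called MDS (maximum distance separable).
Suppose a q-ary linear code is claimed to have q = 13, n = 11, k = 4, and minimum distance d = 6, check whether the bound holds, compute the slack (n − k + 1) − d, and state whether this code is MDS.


Singleton RHS = n − k + 1 = 8, slack = 2, bound satisfied, not MDS.

Singleton bound: d ≤ n − k + 1.
Here n = 11, k = 4, so n − k + 1 = 8.
Given d = 6, check d ≤ 8: YES.
Slack = (n − k + 1) − d = 2.
The code is NOT MDS (slack = 2 > 0).
Description: the claimed parameters are [11, 4, 6]_13; such a code would be non-MDS.


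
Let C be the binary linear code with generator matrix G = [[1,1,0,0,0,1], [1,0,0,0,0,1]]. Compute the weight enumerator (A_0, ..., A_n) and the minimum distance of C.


Weight distribution: A_0 = 1, A_1 = 1, A_2 = 1, A_3 = 1. Minimum distance d = 1.

Enumerate all 2^2 = 4 messages m ∈ F_2^2.
For each, compute codeword c = mG in F_2^6, then tally its weight.
  m = 00 → c = 000000, weight = 0.
  m = 10 → c = 110001, weight = 3.
  m = 01 → c = 100001, weight = 2.
  m = 11 → c = 010000, weight = 1.
Tally weights:
  weight 0: 1 codewords.
  weight 1: 1 codewords.
  weight 2: 1 codewords.
  weight 3: 1 codewords.
Minimum distance d = smallest w > 0 with A_w > 0 = 1.
Sanity: Σ A_w = 4 = 2^2 = 4 ✓.


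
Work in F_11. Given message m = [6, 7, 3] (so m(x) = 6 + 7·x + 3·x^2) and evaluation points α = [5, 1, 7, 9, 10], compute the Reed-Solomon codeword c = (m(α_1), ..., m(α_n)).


c = [6, 5, 4, 4, 2]

Message polynomial: m(x) = 6 + 7·x + 3·x^2 (mod 11).
For each evaluation point α_i, compute m(α_i) mod 11:
  α_1 = 5: Horner steps 3 → 0 → 6, so m(5) = 6.
  α_2 = 1: Horner steps 3 → 10 → 5, so m(1) = 5.
  α_3 = 7: Horner steps 3 → 6 → 4, so m(7) = 4.
  α_4 = 9: Horner steps 3 → 1 → 4, so m(9) = 4.
  α_5 = 10: Horner steps 3 → 4 → 2, so m(10) = 2.
Codeword c = [6, 5, 4, 4, 2] ∈ F_11^5.


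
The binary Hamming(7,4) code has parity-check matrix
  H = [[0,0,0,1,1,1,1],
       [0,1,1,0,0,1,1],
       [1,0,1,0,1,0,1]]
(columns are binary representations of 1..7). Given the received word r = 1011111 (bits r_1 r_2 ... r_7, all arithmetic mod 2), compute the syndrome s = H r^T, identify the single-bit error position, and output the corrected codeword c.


s = (0, 1, 0)^T, error position = 2, corrected codeword c = 1111111

Compute s = H r^T mod 2 one row at a time:
  s_1 = 1 + 1 + 1 + 1 = 4 ≡ 0 (mod 2).
  s_2 = 0 + 1 + 1 + 1 = 3 ≡ 1 (mod 2).
  s_3 = 1 + 1 + 1 + 1 = 4 ≡ 0 (mod 2).
s = (0, 1, 0)^T — this equals column 2 of H (binary 010), so error is at position 2.
Correct: flip bit 2 of r = 1011111 to get c = 1111111.


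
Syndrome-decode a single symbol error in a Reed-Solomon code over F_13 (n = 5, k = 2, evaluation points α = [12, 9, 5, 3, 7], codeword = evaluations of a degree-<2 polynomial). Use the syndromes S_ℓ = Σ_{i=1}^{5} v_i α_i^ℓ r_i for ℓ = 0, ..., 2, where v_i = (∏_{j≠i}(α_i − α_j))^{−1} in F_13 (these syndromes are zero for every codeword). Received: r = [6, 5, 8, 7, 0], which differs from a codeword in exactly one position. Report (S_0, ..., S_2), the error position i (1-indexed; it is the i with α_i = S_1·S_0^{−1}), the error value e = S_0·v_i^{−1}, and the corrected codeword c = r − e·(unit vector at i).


S = (10, 4, 12), error at position 4, error magnitude e = 4, c = [6, 5, 8, 3, 0].

Step 1: column multipliers v_i = (∏_{j≠i}(α_i − α_j))^{−1} mod 13.
  i = 1 (α = 12): (12−9)(12−5)(12−3)(12−7) = 3·7·9·5 = 945 ≡ 9, so v_1 = 9^{−1} = 3 (mod 13).
  i = 2 (α = 9): (9−12)(9−5)(9−3)(9−7) = (−3)·4·6·2 = −144 ≡ 12, so v_2 = 12^{−1} = 12 (mod 13).
  i = 3 (α = 5): (5−12)(5−9)(5−3)(5−7) = (−7)·(−4)·2·(−2) = −112 ≡ 5, so v_3 = 5^{−1} = 8 (mod 13).
  i = 4 (α = 3): (3−12)(3−9)(3−5)(3−7) = (−9)·(−6)·(−2)·(−4) = 432 ≡ 3, so v_4 = 3^{−1} = 9 (mod 13).
  i = 5 (α = 7): (7−12)(7−9)(7−5)(7−3) = (−5)·(−2)·2·4 = 80 ≡ 2, so v_5 = 2^{−1} = 7 (mod 13).
  v = [3, 12, 8, 9, 7].
Step 2: syndromes of r = [6, 5, 8, 7, 0] (all sums mod 13).
  S_0 = Σ v_i r_i = 3·6 + 12·5 + 8·8 + 9·7 + 7·0 = 205 ≡ 10.
  S_1 = Σ v_i α_i r_i = 3·12·6 + 12·9·5 + 8·5·8 + 9·3·7 + 7·7·0 = 1265 ≡ 4.
  α_i^2 mod 13 = [1, 3, 12, 9, 10].
  S_2 = Σ v_i α_i^2 r_i = 3·1·6 + 12·3·5 + 8·12·8 + 9·9·7 + 7·10·0 = 1533 ≡ 12.
  S = (10, 4, 12) ≠ 0, so r is not a codeword (an error is present).
Step 3: locate the error. For a single error e at position i, S_ℓ = v_i·e·α_i^ℓ, so α_err = S_1/S_0.
  S_0^{−1} = 10^{−1} = 4 (mod 13), so α_err = 4·4 = 16 ≡ 3 = α_4. Error position i = 4.
  Consistency check: S_2/S_1 = 12·10 = 120 ≡ 3 = α_err ✓ (single-error assumption holds).
Step 4: error magnitude e = S_0/v_4 = S_0·∏_{j≠4}(α_4 − α_j) = 10·3 = 30 ≡ 4 (mod 13).
Step 5: correct position 4: c_4 = r_4 − e = 7 − 4 ≡ 3 (mod 13). Hence c = [6, 5, 8, 3, 0].
  Check: interpolating c through the α_i gives m(x) = 2 + 9·x (degree < 2) with m(α_i) = c_i for every i, so c is indeed a codeword.


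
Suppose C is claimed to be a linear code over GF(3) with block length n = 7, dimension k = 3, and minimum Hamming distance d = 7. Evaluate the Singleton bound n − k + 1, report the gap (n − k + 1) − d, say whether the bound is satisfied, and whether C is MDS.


Singleton RHS = n − k + 1 = 5, slack = -2, bound violated (no such code; not MDS).

Singleton bound: d ≤ n − k + 1.
Here n = 7, k = 3, so n − k + 1 = 5.
Given d = 7, check d ≤ 5: NO.
Slack = (n − k + 1) − d = -2.
The slack is negative: d = 7 exceeds n − k + 1 = 5 by 2, so the Singleton bound is violated and no linear [7, 3, 7]_3 code can exist. In particular it is not MDS (MDS requires d = n − k + 1 exactly).
Description: the claimed parameters are [7, 3, 7]_3; such a code would be impossible (violates the Singleton bound).


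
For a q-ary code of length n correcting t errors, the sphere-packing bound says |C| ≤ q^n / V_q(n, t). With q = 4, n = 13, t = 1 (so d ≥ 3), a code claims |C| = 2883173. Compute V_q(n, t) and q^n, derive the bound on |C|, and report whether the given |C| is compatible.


V_q(n, t) = 40, q^n = 67108864, Hamming bound = 1677721, |C| = 2883173 > bound (violated).

Step 1: Compute V_q(n, t) = Σ_{j=0}^1 C(n, j) (q−1)^j.
  j = 0: C(13,0)·(3)^0 = 1·1 = 1.
  j = 1: C(13,1)·(3)^1 = 13·3 = 39.
  V_q(n, t) = 1 + 39 = 40.
Step 2: q^n = 4^13 = 67108864.
Step 3: Hamming bound ⌊q^n / V_q(n,t)⌋ = ⌊67108864/40⌋ = 1677721.
Step 4: Compare |C| = 2883173 to 1677721: violated.
The claimed |C| lies above the Hamming bound, so no 4-ary code of length 13 with d ≥ 3 can have 2883173 codewords.


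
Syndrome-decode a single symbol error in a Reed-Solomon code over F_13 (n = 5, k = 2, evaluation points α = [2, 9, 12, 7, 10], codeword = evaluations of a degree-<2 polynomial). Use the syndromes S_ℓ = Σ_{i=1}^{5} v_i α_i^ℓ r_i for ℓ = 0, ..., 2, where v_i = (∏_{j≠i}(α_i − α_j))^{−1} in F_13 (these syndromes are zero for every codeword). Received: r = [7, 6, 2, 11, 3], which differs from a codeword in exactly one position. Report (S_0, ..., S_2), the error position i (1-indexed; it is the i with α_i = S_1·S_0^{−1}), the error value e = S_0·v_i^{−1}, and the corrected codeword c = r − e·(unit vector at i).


S = (3, 1, 9), error at position 2, error magnitude e = 9, c = [7, 10, 2, 11, 3].

Step 1: column multipliers v_i = (∏_{j≠i}(α_i − α_j))^{−1} mod 13.
  i = 1 (α = 2): (2−9)(2−12)(2−7)(2−10) = (−7)·(−10)·(−5)·(−8) = 2800 ≡ 5, so v_1 = 5^{−1} = 8 (mod 13).
  i = 2 (α = 9): (9−2)(9−12)(9−7)(9−10) = 7·(−3)·2·(−1) = 42 ≡ 3, so v_2 = 3^{−1} = 9 (mod 13).
  i = 3 (α = 12): (12−2)(12−9)(12−7)(12−10) = 10·3·5·2 = 300 ≡ 1, so v_3 = 1^{−1} = 1 (mod 13).
  i = 4 (α = 7): (7−2)(7−9)(7−12)(7−10) = 5·(−2)·(−5)·(−3) = −150 ≡ 6, so v_4 = 6^{−1} = 11 (mod 13).
  i = 5 (α = 10): (10−2)(10−9)(10−12)(10−7) = 8·1·(−2)·3 = −48 ≡ 4, so v_5 = 4^{−1} = 10 (mod 13).
  v = [8, 9, 1, 11, 10].
Step 2: syndromes of r = [7, 6, 2, 11, 3] (all sums mod 13).
  S_0 = Σ v_i r_i = 8·7 + 9·6 + 1·2 + 11·11 + 10·3 = 263 ≡ 3.
  S_1 = Σ v_i α_i r_i = 8·2·7 + 9·9·6 + 1·12·2 + 11·7·11 + 10·10·3 = 1769 ≡ 1.
  α_i^2 mod 13 = [4, 3, 1, 10, 9].
  S_2 = Σ v_i α_i^2 r_i = 8·4·7 + 9·3·6 + 1·1·2 + 11·10·11 + 10·9·3 = 1868 ≡ 9.
  S = (3, 1, 9) ≠ 0, so r is not a codeword (an error is present).
Step 3: locate the error. For a single error e at position i, S_ℓ = v_i·e·α_i^ℓ, so α_err = S_1/S_0.
  S_0^{−1} = 3^{−1} = 9 (mod 13), so α_err = 1·9 = 9 ≡ 9 = α_2. Error position i = 2.
  Consistency check: S_2/S_1 = 9·1 = 9 ≡ 9 = α_err ✓ (single-error assumption holds).
Step 4: error magnitude e = S_0/v_2 = S_0·∏_{j≠2}(α_2 − α_j) = 3·3 = 9 ≡ 9 (mod 13).
Step 5: correct position 2: c_2 = r_2 − e = 6 − 9 ≡ 10 (mod 13). Hence c = [7, 10, 2, 11, 3].
  Check: interpolating c through the α_i gives m(x) = 8 + 6·x (degree < 2) with m(α_i) = c_i for every i, so c is indeed a codeword.
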